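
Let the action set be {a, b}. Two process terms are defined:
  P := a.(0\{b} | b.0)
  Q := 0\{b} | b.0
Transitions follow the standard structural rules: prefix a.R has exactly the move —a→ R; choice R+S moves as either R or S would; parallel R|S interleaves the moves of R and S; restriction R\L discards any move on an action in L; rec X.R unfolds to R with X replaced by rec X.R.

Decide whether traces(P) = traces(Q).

LTS(P): 3 reachable states
  p0 = a.(0\{b} | b.0) :: =a=> p1
  p1 = 0\{b} | b.0 :: =b=> p2
  p2 = 0\{b} | 0 :: ·
LTS(Q): 2 reachable states
  q0 = 0\{b} | b.0 :: =b=> q1
  q1 = 0\{b} | 0 :: ·
Trace ⟨a⟩ through P, begin at {p0}:
  [1] a ⇒ {p1}
  — P admits the full trace.
Trace ⟨a⟩ through Q, begin at {q0}:
  [1] a ⇒ ∅  — Q cannot continue

NO — witness ⟨a⟩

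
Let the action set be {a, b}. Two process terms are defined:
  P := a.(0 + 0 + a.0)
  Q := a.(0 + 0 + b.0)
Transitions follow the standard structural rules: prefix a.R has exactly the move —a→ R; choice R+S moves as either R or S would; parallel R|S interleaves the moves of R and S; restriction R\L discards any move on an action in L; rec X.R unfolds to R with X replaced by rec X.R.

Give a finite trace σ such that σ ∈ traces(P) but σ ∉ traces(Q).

Reachable graph of P (3 states):
  m0 = a.(0 + 0 + a.0) | -a-> m1
  m1 = 0 + 0 + a.0 | -a-> m2
  m2 = 0 | ·
Reachable graph of Q (3 states):
  n0 = a.(0 + 0 + b.0) | -a-> n1
  n1 = 0 + 0 + b.0 | -b-> n2
  n2 = 0 | ·
Trace ⟨aa⟩ through P, begin at {m0}:
  [1] a ⇒ {m1}
  [2] a ⇒ {m2}
  ✓ P
Trace ⟨aa⟩ through Q, begin at {n0}:
  [1] a ⇒ {n1}
  [2] a ⇒ no successor for Q

aa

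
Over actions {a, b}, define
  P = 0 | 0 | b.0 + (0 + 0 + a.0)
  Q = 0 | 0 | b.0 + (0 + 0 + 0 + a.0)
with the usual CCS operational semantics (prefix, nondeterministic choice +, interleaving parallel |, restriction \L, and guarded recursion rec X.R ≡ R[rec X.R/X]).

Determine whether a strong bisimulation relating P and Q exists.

P's transition system — 3 states:
  p0 = 0 | 0 | b.0 + (0 + 0 + a.0) :: --a--▸ p1, --b--▸ p2
  p1 = 0 :: stopped
  p2 = 0 | 0 | 0 :: stopped
Q's transition system — 3 states:
  q0 = 0 | 0 | b.0 + (0 + 0 + 0 + a.0) :: --a--▸ q1, --b--▸ q2
  q1 = 0 :: stopped
  q2 = 0 | 0 | 0 :: stopped
Partition-refinement fixed point:
  B0 = {p0, q0}
  B1 = {p1, p2, q1, q2}
p0 ∈ B0, q0 ∈ B0 → same block

bisimilar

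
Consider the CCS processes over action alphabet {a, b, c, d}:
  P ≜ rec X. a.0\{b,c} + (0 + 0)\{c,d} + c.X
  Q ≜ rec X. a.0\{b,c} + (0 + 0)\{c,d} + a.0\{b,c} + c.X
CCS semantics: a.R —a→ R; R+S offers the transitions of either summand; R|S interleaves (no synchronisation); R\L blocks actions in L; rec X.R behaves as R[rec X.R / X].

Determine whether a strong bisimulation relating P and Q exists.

LTS(P): 2 reachable states
  m0 = rec X. a.0\{b,c} + (0 + 0)\{c,d} + c.X :: —a→ m1, —c→ m0
  m1 = 0\{b,c} :: ·
LTS(Q): 2 reachable states
  n0 = rec X. a.0\{b,c} + (0 + 0)\{c,d} + a.0\{b,c} + c.X :: —a→ n1, —c→ n0
  n1 = 0\{b,c} :: ·
Bisimilarity quotient blocks:
  B0 = {m0, n0}
  B1 = {m1, n1}
m0 ∈ B0, n0 ∈ B0 → same block

bisimilar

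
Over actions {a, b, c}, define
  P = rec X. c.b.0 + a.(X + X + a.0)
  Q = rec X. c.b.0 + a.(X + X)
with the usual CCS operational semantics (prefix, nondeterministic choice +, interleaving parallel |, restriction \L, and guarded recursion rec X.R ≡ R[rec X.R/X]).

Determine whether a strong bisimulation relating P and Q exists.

LTS(P): 4 reachable states
  p0 = rec X. c.b.0 + a.(X + X + a.0) → -a-> p1, -c-> p2
  p1 = (rec X. c.b.0 + a.(X + X + a.0)) + (rec X. c.b.0 + a.(X + X + a.0)) + a.0 → -a-> p1, -a-> p3, -c-> p2
  p2 = b.0 → -b-> p3
  p3 = 0 → stopped
LTS(Q): 4 reachable states
  q0 = rec X. c.b.0 + a.(X + X) → -a-> q1, -c-> q2
  q1 = (rec X. c.b.0 + a.(X + X)) + (rec X. c.b.0 + a.(X + X)) → -a-> q1, -c-> q2
  q2 = b.0 → -b-> q3
  q3 = 0 → stopped
Coarsest stable partition (strong bisimilarity classes):
  B0 = {p0}
  B1 = {p1}
  B2 = {p3, q3}
  B3 = {p2, q2}
  B4 = {q0, q1}
p0 ∈ B0, q0 ∈ B4 → different blocks

not bisimilar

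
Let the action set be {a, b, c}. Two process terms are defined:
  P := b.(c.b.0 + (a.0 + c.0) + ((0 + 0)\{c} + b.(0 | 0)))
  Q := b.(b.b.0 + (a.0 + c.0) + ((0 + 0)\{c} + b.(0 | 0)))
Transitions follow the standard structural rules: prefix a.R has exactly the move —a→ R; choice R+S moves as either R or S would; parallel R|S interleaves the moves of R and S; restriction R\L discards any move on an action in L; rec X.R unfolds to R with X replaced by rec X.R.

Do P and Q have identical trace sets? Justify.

Reachable graph of P (5 states):
  p0 = b.(c.b.0 + (a.0 + c.0) + ((0 + 0)\{c} + b.(0 | 0))) :: --b--▸ p1
  p1 = c.b.0 + (a.0 + c.0) + ((0 + 0)\{c} + b.(0 | 0)) :: --a--▸ p2, --b--▸ p3, --c--▸ p2, --c--▸ p4
  p2 = 0 :: stopped
  p3 = 0 | 0 :: stopped
  p4 = b.0 :: --b--▸ p2
Reachable graph of Q (5 states):
  q0 = b.(b.b.0 + (a.0 + c.0) + ((0 + 0)\{c} + b.(0 | 0))) :: --b--▸ q1
  q1 = b.b.0 + (a.0 + c.0) + ((0 + 0)\{c} + b.(0 | 0)) :: --a--▸ q2, --b--▸ q3, --b--▸ q4, --c--▸ q2
  q2 = 0 :: stopped
  q3 = 0 | 0 :: stopped
  q4 = b.0 :: --b--▸ q2
Trace ⟨bcb⟩ through P, begin at {p0}:
  step 1 (b): {p1}
  step 2 (c): {p2, p4}
  step 3 (b): {p2}
  — P admits the full trace.
Trace ⟨bcb⟩ through Q, begin at {q0}:
  step 1 (b): {q1}
  step 2 (c): {q2}
  step 3 (b): ∅ (Q stuck)

traces(P) ≠ traces(Q) — witness ⟨bcb⟩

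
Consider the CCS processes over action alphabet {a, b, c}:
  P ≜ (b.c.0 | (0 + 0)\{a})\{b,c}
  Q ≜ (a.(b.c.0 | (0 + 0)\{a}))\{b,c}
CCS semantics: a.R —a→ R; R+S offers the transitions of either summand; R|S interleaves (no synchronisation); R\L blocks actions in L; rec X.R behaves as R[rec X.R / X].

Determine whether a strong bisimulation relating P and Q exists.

LTS(P): 1 reachable states
  s0 = (b.c.0 | (0 + 0)\{a})\{b,c} → (no moves)
LTS(Q): 2 reachable states
  t0 = (a.(b.c.0 | (0 + 0)\{a}))\{b,c} → ··a··> t1
  t1 = (b.c.0 | (0 + 0)\{a})\{b,c} → (no moves)
Partition-refinement fixed point:
  B0 = {s0, t1}
  B1 = {t0}
s0 ∈ B0, t0 ∈ B1 → different blocks

NO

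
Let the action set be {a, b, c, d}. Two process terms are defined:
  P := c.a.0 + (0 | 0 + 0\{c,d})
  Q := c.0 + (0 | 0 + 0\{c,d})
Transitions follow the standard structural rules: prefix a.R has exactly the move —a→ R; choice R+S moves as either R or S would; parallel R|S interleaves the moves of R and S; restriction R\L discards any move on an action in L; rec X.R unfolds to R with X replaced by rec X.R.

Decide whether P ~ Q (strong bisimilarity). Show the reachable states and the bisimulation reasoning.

Reachable graph of P (3 states):
  m0 = c.a.0 + (0 | 0 + 0\{c,d}) → --c--▸ m1
  m1 = a.0 → --a--▸ m2
  m2 = 0 → stopped
Reachable graph of Q (2 states):
  n0 = c.0 + (0 | 0 + 0\{c,d}) → --c--▸ n1
  n1 = 0 → stopped
Bisimilarity quotient blocks:
  B0 = {m0}
  B1 = {m1}
  B2 = {m2, n1}
  B3 = {n0}
m0 ∈ B0, n0 ∈ B3 → different blocks

not bisimilar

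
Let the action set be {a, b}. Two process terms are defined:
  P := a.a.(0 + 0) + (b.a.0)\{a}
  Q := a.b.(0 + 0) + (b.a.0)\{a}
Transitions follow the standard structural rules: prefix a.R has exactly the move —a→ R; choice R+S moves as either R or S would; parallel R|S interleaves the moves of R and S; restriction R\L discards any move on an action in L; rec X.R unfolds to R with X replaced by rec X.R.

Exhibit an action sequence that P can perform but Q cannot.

P's transition system — 4 states:
  m0 = a.a.(0 + 0) + (b.a.0)\{a} → --a--▸ m1, --b--▸ m2
  m1 = a.(0 + 0) → --a--▸ m3
  m2 = (a.0)\{a} → deadlocked
  m3 = 0 + 0 → deadlocked
Q's transition system — 4 states:
  n0 = a.b.(0 + 0) + (b.a.0)\{a} → --a--▸ n1, --b--▸ n2
  n1 = b.(0 + 0) → --b--▸ n3
  n2 = (a.0)\{a} → deadlocked
  n3 = 0 + 0 → deadlocked
Executing aa from P (initial set {m0}):
  step 1 (a): {m1}
  step 2 (a): {m3}
  ✓ P
Executing aa from Q (initial set {n0}):
  step 1 (a): {n1}
  step 2 (a): no successor for Q

aa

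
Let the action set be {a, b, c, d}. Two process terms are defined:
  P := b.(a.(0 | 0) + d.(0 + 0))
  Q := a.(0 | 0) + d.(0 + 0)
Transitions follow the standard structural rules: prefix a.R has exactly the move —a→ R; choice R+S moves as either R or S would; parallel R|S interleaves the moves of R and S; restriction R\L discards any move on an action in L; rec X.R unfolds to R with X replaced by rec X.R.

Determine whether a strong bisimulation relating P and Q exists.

NO

P's transition system — 4 states:
  p0 = b.(a.(0 | 0) + d.(0 + 0)) :: =b=> p1
  p1 = a.(0 | 0) + d.(0 + 0) :: =a=> p2, =d=> p3
  p2 = 0 | 0 :: stopped
  p3 = 0 + 0 :: stopped
Q's transition system — 3 states:
  q0 = a.(0 | 0) + d.(0 + 0) :: =a=> q1, =d=> q2
  q1 = 0 | 0 :: stopped
  q2 = 0 + 0 :: stopped
Bisimilarity quotient blocks:
  B0 = {p0}
  B1 = {p1, q0}
  B2 = {p2, p3, q1, q2}
p0 ∈ B0, q0 ∈ B1 → different blocks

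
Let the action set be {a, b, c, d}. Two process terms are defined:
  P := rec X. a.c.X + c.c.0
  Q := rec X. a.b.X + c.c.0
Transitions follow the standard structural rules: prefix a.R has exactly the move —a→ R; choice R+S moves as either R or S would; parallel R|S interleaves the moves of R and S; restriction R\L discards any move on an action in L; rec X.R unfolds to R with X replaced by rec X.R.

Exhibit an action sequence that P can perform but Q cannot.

P's transition system — 4 states:
  s0 = rec X. a.c.X + c.c.0 has moves —a→ s1, —c→ s2
  s1 = c.(rec X. a.c.X + c.c.0) has moves —c→ s0
  s2 = c.0 has moves —c→ s3
  s3 = 0 has moves (no moves)
Q's transition system — 4 states:
  t0 = rec X. a.b.X + c.c.0 has moves —a→ t1, —c→ t2
  t1 = b.(rec X. a.b.X + c.c.0) has moves —b→ t0
  t2 = c.0 has moves —c→ t3
  t3 = 0 has moves (no moves)
Trace ⟨ac⟩ through P, begin at {s0}:
  after a @ step 1: {s1}
  after c @ step 2: {s0}
  ✓ P
Trace ⟨ac⟩ through Q, begin at {t0}:
  after a @ step 1: {t1}
  after c @ step 2: ∅ (Q stuck)

ac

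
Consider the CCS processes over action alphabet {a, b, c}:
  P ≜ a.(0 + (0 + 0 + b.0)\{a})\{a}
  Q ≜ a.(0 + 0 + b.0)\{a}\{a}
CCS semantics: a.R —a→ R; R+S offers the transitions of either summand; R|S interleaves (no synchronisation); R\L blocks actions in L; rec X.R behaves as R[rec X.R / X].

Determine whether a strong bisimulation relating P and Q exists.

LTS(P): 3 reachable states
  m0 = a.(0 + (0 + 0 + b.0)\{a})\{a} :: -a-> m1
  m1 = (0 + (0 + 0 + b.0)\{a})\{a} :: -b-> m2
  m2 = 0\{a}\{a} :: (no moves)
LTS(Q): 3 reachable states
  n0 = a.(0 + 0 + b.0)\{a}\{a} :: -a-> n1
  n1 = (0 + 0 + b.0)\{a}\{a} :: -b-> n2
  n2 = 0\{a}\{a} :: (no moves)
Coarsest stable partition (strong bisimilarity classes):
  B0 = {m0, n0}
  B1 = {m1, n1}
  B2 = {m2, n2}
m0 ∈ B0, n0 ∈ B0 → same block

P ~ Q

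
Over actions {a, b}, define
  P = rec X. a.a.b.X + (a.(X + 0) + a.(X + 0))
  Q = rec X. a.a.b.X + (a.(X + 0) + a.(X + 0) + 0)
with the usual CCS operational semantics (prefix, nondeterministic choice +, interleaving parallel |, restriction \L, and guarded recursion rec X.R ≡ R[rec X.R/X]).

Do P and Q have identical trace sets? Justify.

LTS(P): 4 reachable states
  u0 = rec X. a.a.b.X + (a.(X + 0) + a.(X + 0)) | -a-> u1, -a-> u2
  u1 = (rec X. a.a.b.X + (a.(X + 0) + a.(X + 0))) + 0 | -a-> u1, -a-> u2
  u2 = a.b.(rec X. a.a.b.X + (a.(X + 0) + a.(X + 0))) | -a-> u3
  u3 = b.(rec X. a.a.b.X + (a.(X + 0) + a.(X + 0))) | -b-> u0
LTS(Q): 4 reachable states
  v0 = rec X. a.a.b.X + (a.(X + 0) + a.(X + 0) + 0) | -a-> v1, -a-> v2
  v1 = (rec X. a.a.b.X + (a.(X + 0) + a.(X + 0) + 0)) + 0 | -a-> v1, -a-> v2
  v2 = a.b.(rec X. a.a.b.X + (a.(X + 0) + a.(X + 0) + 0)) | -a-> v3
  v3 = b.(rec X. a.a.b.X + (a.(X + 0) + a.(X + 0) + 0)) | -b-> v0
Coarsest stable partition (strong bisimilarity classes):
  B0 = {u0, u1, v0, v1}
  B1 = {u2, v2}
  B2 = {u3, v3}
u0 ∈ B0, v0 ∈ B0 → same block
Bisimilar ⇒ trace-equivalent.

traces(P) = traces(Q)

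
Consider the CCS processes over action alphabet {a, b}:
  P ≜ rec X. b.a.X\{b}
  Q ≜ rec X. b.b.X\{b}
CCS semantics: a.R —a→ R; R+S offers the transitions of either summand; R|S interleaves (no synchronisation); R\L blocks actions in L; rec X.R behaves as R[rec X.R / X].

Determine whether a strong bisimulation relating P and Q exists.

P ≁ Q

Reachable graph of P (3 states):
  u0 = rec X. b.a.X\{b} → ··b··> u1
  u1 = a.(rec X. b.a.X\{b})\{b} → ··a··> u2
  u2 = (rec X. b.a.X\{b})\{b} → ·
Reachable graph of Q (3 states):
  v0 = rec X. b.b.X\{b} → ··b··> v1
  v1 = b.(rec X. b.b.X\{b})\{b} → ··b··> v2
  v2 = (rec X. b.b.X\{b})\{b} → ·
Bisimilarity quotient blocks:
  B0 = {u0}
  B1 = {u1}
  B2 = {u2, v2}
  B3 = {v0}
  B4 = {v1}
u0 ∈ B0, v0 ∈ B3 → different blocks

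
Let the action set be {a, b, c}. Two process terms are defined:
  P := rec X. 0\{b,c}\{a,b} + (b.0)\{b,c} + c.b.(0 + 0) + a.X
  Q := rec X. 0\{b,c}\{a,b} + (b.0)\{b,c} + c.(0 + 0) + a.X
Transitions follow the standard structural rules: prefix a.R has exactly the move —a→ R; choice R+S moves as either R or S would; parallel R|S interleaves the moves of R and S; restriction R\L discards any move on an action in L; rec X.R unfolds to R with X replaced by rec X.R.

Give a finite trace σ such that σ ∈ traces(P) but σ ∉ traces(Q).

cb

LTS(P): 3 reachable states
  s0 = rec X. 0\{b,c}\{a,b} + (b.0)\{b,c} + c.b.(0 + 0) + a.X has moves -a-> s0, -c-> s1
  s1 = b.(0 + 0) has moves -b-> s2
  s2 = 0 + 0 has moves (no moves)
LTS(Q): 2 reachable states
  t0 = rec X. 0\{b,c}\{a,b} + (b.0)\{b,c} + c.(0 + 0) + a.X has moves -a-> t0, -c-> t1
  t1 = 0 + 0 has moves (no moves)
Run σ = ⟨cb⟩ on P: start {s0}
  [1] c ⇒ {s1}
  [2] b ⇒ {s2}
  ✓ P
Run σ = ⟨cb⟩ on Q: start {t0}
  [1] c ⇒ {t1}
  [2] b ⇒ no successor for Q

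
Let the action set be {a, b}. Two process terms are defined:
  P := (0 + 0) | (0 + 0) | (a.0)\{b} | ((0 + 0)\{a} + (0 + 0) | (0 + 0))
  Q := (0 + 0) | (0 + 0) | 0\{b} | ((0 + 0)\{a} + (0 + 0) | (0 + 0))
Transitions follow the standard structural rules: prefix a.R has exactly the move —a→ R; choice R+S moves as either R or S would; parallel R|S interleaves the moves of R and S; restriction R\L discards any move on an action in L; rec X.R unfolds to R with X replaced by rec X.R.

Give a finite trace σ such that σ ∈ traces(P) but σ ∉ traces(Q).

a

P's transition system — 2 states:
  u0 = (0 + 0) | (0 + 0) | (a.0)\{b} | ((0 + 0)\{a} + (0 + 0) | (0 + 0)) → ··a··> u1
  u1 = (0 + 0) | (0 + 0) | 0\{b} | ((0 + 0)\{a} + (0 + 0) | (0 + 0)) → stopped
Q's transition system — 1 states:
  v0 = (0 + 0) | (0 + 0) | 0\{b} | ((0 + 0)\{a} + (0 + 0) | (0 + 0)) → stopped
Trace ⟨a⟩ through P, begin at {u0}:
  step 1 (a): {u1}
  P completes σ.
Trace ⟨a⟩ through Q, begin at {v0}:
  step 1 (a): no successor for Q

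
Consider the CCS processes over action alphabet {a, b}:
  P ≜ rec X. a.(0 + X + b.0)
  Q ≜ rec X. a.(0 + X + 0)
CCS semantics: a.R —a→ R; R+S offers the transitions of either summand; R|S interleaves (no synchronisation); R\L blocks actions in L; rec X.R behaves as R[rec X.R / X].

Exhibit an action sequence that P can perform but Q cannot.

LTS(P): 3 reachable states
  s0 = rec X. a.(0 + X + b.0) | --a--▸ s1
  s1 = 0 + (rec X. a.(0 + X + b.0)) + b.0 | --a--▸ s1, --b--▸ s2
  s2 = 0 | stopped
LTS(Q): 2 reachable states
  t0 = rec X. a.(0 + X + 0) | --a--▸ t1
  t1 = 0 + (rec X. a.(0 + X + 0)) + 0 | --a--▸ t1
Executing ab from P (initial set {s0}):
  [1] a ⇒ {s1}
  [2] b ⇒ {s2}
  ✓ P
Executing ab from Q (initial set {t0}):
  [1] a ⇒ {t1}
  [2] b ⇒ ∅ (Q stuck)

ab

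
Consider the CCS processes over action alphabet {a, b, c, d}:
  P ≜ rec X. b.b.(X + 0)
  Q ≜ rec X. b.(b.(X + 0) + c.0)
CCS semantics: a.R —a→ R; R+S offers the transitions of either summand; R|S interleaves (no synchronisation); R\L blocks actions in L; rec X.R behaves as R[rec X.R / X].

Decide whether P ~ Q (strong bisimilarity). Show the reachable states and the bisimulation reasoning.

P's transition system — 3 states:
  s0 = rec X. b.b.(X + 0) has moves ··b··> s1
  s1 = b.((rec X. b.b.(X + 0)) + 0) has moves ··b··> s2
  s2 = (rec X. b.b.(X + 0)) + 0 has moves ··b··> s1
Q's transition system — 4 states:
  t0 = rec X. b.(b.(X + 0) + c.0) has moves ··b··> t1
  t1 = b.((rec X. b.(b.(X + 0) + c.0)) + 0) + c.0 has moves ··b··> t2, ··c··> t3
  t2 = (rec X. b.(b.(X + 0) + c.0)) + 0 has moves ··b··> t1
  t3 = 0 has moves ∅
Bisimilarity quotient blocks:
  B0 = {s0, s1, s2}
  B1 = {t0, t2}
  B2 = {t1}
  B3 = {t3}
s0 ∈ B0, t0 ∈ B1 → different blocks

NO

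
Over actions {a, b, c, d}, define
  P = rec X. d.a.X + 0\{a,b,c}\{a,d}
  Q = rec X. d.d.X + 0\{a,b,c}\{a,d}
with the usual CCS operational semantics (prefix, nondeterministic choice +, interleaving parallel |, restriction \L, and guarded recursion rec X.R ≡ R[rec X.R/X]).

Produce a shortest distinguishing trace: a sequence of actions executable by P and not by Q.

da

LTS(P): 2 reachable states
  p0 = rec X. d.a.X + 0\{a,b,c}\{a,d} :: --d--▸ p1
  p1 = a.(rec X. d.a.X + 0\{a,b,c}\{a,d}) :: --a--▸ p0
LTS(Q): 2 reachable states
  q0 = rec X. d.d.X + 0\{a,b,c}\{a,d} :: --d--▸ q1
  q1 = d.(rec X. d.d.X + 0\{a,b,c}\{a,d}) :: --d--▸ q0
Executing da from P (initial set {p0}):
  step 1 (d): {p1}
  step 2 (a): {p0}
  — P admits the full trace.
Executing da from Q (initial set {q0}):
  step 1 (d): {q1}
  step 2 (a): ∅  — Q cannot continue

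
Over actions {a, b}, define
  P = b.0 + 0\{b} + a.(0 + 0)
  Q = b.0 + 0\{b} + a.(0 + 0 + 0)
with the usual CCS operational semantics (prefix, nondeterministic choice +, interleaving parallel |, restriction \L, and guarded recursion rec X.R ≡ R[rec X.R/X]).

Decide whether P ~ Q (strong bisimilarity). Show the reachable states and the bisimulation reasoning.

YES

P's transition system — 3 states:
  m0 = b.0 + 0\{b} + a.(0 + 0) has moves ··a··> m1, ··b··> m2
  m1 = 0 + 0 has moves (no moves)
  m2 = 0 has moves (no moves)
Q's transition system — 3 states:
  n0 = b.0 + 0\{b} + a.(0 + 0 + 0) has moves ··a··> n1, ··b··> n2
  n1 = 0 + 0 + 0 has moves (no moves)
  n2 = 0 has moves (no moves)
Coarsest stable partition (strong bisimilarity classes):
  B0 = {m0, n0}
  B1 = {m1, m2, n1, n2}
m0 ∈ B0, n0 ∈ B0 → same block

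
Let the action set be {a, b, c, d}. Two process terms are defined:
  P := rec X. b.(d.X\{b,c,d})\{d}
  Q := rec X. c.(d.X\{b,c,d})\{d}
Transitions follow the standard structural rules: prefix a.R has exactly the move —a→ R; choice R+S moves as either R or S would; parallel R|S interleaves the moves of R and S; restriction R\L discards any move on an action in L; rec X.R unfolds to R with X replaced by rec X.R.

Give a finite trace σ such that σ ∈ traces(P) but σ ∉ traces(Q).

b

LTS(P): 2 reachable states
  s0 = rec X. b.(d.X\{b,c,d})\{d} :: -b-> s1
  s1 = (d.(rec X. b.(d.X\{b,c,d})\{d})\{b,c,d})\{d} :: ·
LTS(Q): 2 reachable states
  t0 = rec X. c.(d.X\{b,c,d})\{d} :: -c-> t1
  t1 = (d.(rec X. c.(d.X\{b,c,d})\{d})\{b,c,d})\{d} :: ·
Executing b from P (initial set {s0}):
  step 1 (b): {s1}
  P completes σ.
Executing b from Q (initial set {t0}):
  step 1 (b): no successor for Q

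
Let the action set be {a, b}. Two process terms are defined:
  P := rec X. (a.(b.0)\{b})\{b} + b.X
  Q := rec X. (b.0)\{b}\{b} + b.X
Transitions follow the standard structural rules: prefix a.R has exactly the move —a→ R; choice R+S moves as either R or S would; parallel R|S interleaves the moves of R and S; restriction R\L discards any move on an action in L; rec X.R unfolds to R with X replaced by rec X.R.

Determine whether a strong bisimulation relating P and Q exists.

Reachable graph of P (2 states):
  u0 = rec X. (a.(b.0)\{b})\{b} + b.X → -a-> u1, -b-> u0
  u1 = (b.0)\{b}\{b} → (no moves)
Reachable graph of Q (1 states):
  v0 = rec X. (b.0)\{b}\{b} + b.X → -b-> v0
Coarsest stable partition (strong bisimilarity classes):
  B0 = {u0}
  B1 = {u1}
  B2 = {v0}
u0 ∈ B0, v0 ∈ B2 → different blocks

P ≁ Q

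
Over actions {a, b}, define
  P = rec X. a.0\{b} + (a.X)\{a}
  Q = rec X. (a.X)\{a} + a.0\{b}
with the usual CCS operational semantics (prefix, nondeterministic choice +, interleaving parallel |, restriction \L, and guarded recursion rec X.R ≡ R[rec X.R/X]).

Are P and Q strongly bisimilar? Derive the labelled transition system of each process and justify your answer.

LTS(P): 2 reachable states
  p0 = rec X. a.0\{b} + (a.X)\{a} | --a--▸ p1
  p1 = 0\{b} | deadlocked
LTS(Q): 2 reachable states
  q0 = rec X. (a.X)\{a} + a.0\{b} | --a--▸ q1
  q1 = 0\{b} | deadlocked
Partition-refinement fixed point:
  B0 = {p0, q0}
  B1 = {p1, q1}
p0 ∈ B0, q0 ∈ B0 → same block

YES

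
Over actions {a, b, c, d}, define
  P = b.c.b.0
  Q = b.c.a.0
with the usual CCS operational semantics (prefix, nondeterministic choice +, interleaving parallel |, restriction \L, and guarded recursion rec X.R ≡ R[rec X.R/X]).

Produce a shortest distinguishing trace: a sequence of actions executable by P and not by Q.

bcb

P's transition system — 4 states:
  m0 = b.c.b.0 ⊢ ··b··> m1
  m1 = c.b.0 ⊢ ··c··> m2
  m2 = b.0 ⊢ ··b··> m3
  m3 = 0 ⊢ deadlocked
Q's transition system — 4 states:
  n0 = b.c.a.0 ⊢ ··b··> n1
  n1 = c.a.0 ⊢ ··c··> n2
  n2 = a.0 ⊢ ··a··> n3
  n3 = 0 ⊢ deadlocked
Executing bcb from P (initial set {m0}):
  [1] b ⇒ {m1}
  [2] c ⇒ {m2}
  [3] b ⇒ {m3}
  P completes σ.
Executing bcb from Q (initial set {n0}):
  [1] b ⇒ {n1}
  [2] c ⇒ {n2}
  [3] b ⇒ ∅  — Q cannot continue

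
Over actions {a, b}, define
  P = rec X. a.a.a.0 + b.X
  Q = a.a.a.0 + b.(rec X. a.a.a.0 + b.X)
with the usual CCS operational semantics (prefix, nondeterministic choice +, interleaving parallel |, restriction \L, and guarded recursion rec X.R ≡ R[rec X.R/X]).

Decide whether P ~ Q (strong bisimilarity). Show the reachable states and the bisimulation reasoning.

bisimilar

Reachable graph of P (4 states):
  u0 = rec X. a.a.a.0 + b.X → =a=> u1, =b=> u0
  u1 = a.a.0 → =a=> u2
  u2 = a.0 → =a=> u3
  u3 = 0 → ∅
Reachable graph of Q (5 states):
  v0 = a.a.a.0 + b.(rec X. a.a.a.0 + b.X) → =a=> v1, =b=> v2
  v1 = a.a.0 → =a=> v3
  v2 = rec X. a.a.a.0 + b.X → =a=> v1, =b=> v2
  v3 = a.0 → =a=> v4
  v4 = 0 → ∅
Bisimilarity quotient blocks:
  B0 = {u0, v0, v2}
  B1 = {u1, v1}
  B2 = {u2, v3}
  B3 = {u3, v4}
u0 ∈ B0, v0 ∈ B0 → same block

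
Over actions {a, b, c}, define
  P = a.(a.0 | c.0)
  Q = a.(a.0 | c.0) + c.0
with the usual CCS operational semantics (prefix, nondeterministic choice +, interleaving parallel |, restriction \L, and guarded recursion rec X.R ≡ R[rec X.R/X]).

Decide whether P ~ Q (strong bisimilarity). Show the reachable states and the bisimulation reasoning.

not bisimilar

Reachable graph of P (5 states):
  u0 = a.(a.0 | c.0) → -a-> u1
  u1 = a.0 | c.0 → -a-> u2, -c-> u3
  u2 = 0 | c.0 → -c-> u4
  u3 = a.0 | 0 → -a-> u4
  u4 = 0 | 0 → (no moves)
Reachable graph of Q (6 states):
  v0 = a.(a.0 | c.0) + c.0 → -a-> v1, -c-> v2
  v1 = a.0 | c.0 → -a-> v3, -c-> v4
  v2 = 0 → (no moves)
  v3 = 0 | c.0 → -c-> v5
  v4 = a.0 | 0 → -a-> v5
  v5 = 0 | 0 → (no moves)
Coarsest stable partition (strong bisimilarity classes):
  B0 = {u0}
  B1 = {u1, v1}
  B2 = {u3, v4}
  B3 = {u4, v2, v5}
  B4 = {u2, v3}
  B5 = {v0}
u0 ∈ B0, v0 ∈ B5 → different blocks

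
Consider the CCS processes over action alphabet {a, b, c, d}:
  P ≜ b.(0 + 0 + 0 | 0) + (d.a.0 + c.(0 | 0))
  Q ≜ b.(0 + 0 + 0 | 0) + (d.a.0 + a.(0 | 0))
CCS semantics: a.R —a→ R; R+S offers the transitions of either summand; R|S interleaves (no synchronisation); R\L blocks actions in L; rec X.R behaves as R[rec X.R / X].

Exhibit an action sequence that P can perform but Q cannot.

LTS(P): 5 reachable states
  u0 = b.(0 + 0 + 0 | 0) + (d.a.0 + c.(0 | 0)) | ··b··> u1, ··c··> u2, ··d··> u3
  u1 = 0 + 0 + 0 | 0 | deadlocked
  u2 = 0 | 0 | deadlocked
  u3 = a.0 | ··a··> u4
  u4 = 0 | deadlocked
LTS(Q): 5 reachable states
  v0 = b.(0 + 0 + 0 | 0) + (d.a.0 + a.(0 | 0)) | ··a··> v1, ··b··> v2, ··d··> v3
  v1 = 0 | 0 | deadlocked
  v2 = 0 + 0 + 0 | 0 | deadlocked
  v3 = a.0 | ··a··> v4
  v4 = 0 | deadlocked
Trace ⟨c⟩ through P, begin at {u0}:
  after c @ step 1: {u2}
  — P admits the full trace.
Trace ⟨c⟩ through Q, begin at {v0}:
  after c @ step 1: no successor for Q

c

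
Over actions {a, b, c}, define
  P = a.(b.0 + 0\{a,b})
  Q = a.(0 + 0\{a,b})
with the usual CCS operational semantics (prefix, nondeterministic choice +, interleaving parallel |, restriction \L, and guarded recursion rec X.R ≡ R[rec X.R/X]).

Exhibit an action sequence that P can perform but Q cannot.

ab

Reachable graph of P (3 states):
  s0 = a.(b.0 + 0\{a,b}) :: =a=> s1
  s1 = b.0 + 0\{a,b} :: =b=> s2
  s2 = 0 :: ∅
Reachable graph of Q (2 states):
  t0 = a.(0 + 0\{a,b}) :: =a=> t1
  t1 = 0 + 0\{a,b} :: ∅
Run σ = ⟨ab⟩ on P: start {s0}
  after a @ step 1: {s1}
  after b @ step 2: {s2}
  ✓ P
Run σ = ⟨ab⟩ on Q: start {t0}
  after a @ step 1: {t1}
  after b @ step 2: ∅ (Q stuck)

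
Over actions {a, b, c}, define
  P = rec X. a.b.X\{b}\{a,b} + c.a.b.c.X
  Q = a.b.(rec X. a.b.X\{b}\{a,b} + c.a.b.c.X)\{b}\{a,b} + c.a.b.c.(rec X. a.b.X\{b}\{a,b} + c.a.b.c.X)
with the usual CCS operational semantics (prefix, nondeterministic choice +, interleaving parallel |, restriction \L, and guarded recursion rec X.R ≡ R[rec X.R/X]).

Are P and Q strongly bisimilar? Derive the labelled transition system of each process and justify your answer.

P ~ Q

P's transition system — 7 states:
  s0 = rec X. a.b.X\{b}\{a,b} + c.a.b.c.X | -a-> s1, -c-> s2
  s1 = b.(rec X. a.b.X\{b}\{a,b} + c.a.b.c.X)\{b}\{a,b} | -b-> s3
  s2 = a.b.c.(rec X. a.b.X\{b}\{a,b} + c.a.b.c.X) | -a-> s4
  s3 = (rec X. a.b.X\{b}\{a,b} + c.a.b.c.X)\{b}\{a,b} | -c-> s5
  s4 = b.c.(rec X. a.b.X\{b}\{a,b} + c.a.b.c.X) | -b-> s6
  s5 = (a.b.c.(rec X. a.b.X\{b}\{a,b} + c.a.b.c.X))\{b}\{a,b} | deadlocked
  s6 = c.(rec X. a.b.X\{b}\{a,b} + c.a.b.c.X) | -c-> s0
Q's transition system — 8 states:
  t0 = a.b.(rec X. a.b.X\{b}\{a,b} + c.a.b.c.X)\{b}\{a,b} + c.a.b.c.(rec X. a.b.X\{b}\{a,b} + c.a.b.c.X) | -a-> t1, -c-> t2
  t1 = b.(rec X. a.b.X\{b}\{a,b} + c.a.b.c.X)\{b}\{a,b} | -b-> t3
  t2 = a.b.c.(rec X. a.b.X\{b}\{a,b} + c.a.b.c.X) | -a-> t4
  t3 = (rec X. a.b.X\{b}\{a,b} + c.a.b.c.X)\{b}\{a,b} | -c-> t5
  t4 = b.c.(rec X. a.b.X\{b}\{a,b} + c.a.b.c.X) | -b-> t6
  t5 = (a.b.c.(rec X. a.b.X\{b}\{a,b} + c.a.b.c.X))\{b}\{a,b} | deadlocked
  t6 = c.(rec X. a.b.X\{b}\{a,b} + c.a.b.c.X) | -c-> t7
  t7 = rec X. a.b.X\{b}\{a,b} + c.a.b.c.X | -a-> t1, -c-> t2
Bisimilarity quotient blocks:
  B0 = {s0, t0, t7}
  B1 = {s1, t1}
  B2 = {s3, t3}
  B3 = {s5, t5}
  B4 = {s2, t2}
  B5 = {s4, t4}
  B6 = {s6, t6}
s0 ∈ B0, t0 ∈ B0 → same block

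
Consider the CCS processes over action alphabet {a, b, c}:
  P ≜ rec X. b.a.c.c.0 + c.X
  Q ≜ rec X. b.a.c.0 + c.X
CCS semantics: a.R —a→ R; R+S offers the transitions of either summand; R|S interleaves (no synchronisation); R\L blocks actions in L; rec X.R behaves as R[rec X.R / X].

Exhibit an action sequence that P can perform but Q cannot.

P's transition system — 5 states:
  p0 = rec X. b.a.c.c.0 + c.X → --b--▸ p1, --c--▸ p0
  p1 = a.c.c.0 → --a--▸ p2
  p2 = c.c.0 → --c--▸ p3
  p3 = c.0 → --c--▸ p4
  p4 = 0 → (no moves)
Q's transition system — 4 states:
  q0 = rec X. b.a.c.0 + c.X → --b--▸ q1, --c--▸ q0
  q1 = a.c.0 → --a--▸ q2
  q2 = c.0 → --c--▸ q3
  q3 = 0 → (no moves)
Run σ = ⟨bacc⟩ on P: start {p0}
  after b @ step 1: {p1}
  after a @ step 2: {p2}
  after c @ step 3: {p3}
  after c @ step 4: {p4}
  ✓ P
Run σ = ⟨bacc⟩ on Q: start {q0}
  after b @ step 1: {q1}
  after a @ step 2: {q2}
  after c @ step 3: {q3}
  after c @ step 4: ∅  — Q cannot continue

bacc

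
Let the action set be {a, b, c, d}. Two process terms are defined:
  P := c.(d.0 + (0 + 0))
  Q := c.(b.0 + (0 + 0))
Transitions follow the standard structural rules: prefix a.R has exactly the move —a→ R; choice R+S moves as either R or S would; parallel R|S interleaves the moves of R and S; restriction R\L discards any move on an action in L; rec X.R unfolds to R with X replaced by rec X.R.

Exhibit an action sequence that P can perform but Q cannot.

cd

Reachable graph of P (3 states):
  m0 = c.(d.0 + (0 + 0)) has moves ··c··> m1
  m1 = d.0 + (0 + 0) has moves ··d··> m2
  m2 = 0 has moves ·
Reachable graph of Q (3 states):
  n0 = c.(b.0 + (0 + 0)) has moves ··c··> n1
  n1 = b.0 + (0 + 0) has moves ··b··> n2
  n2 = 0 has moves ·
Run σ = ⟨cd⟩ on P: start {m0}
  after c @ step 1: {m1}
  after d @ step 2: {m2}
  ✓ P
Run σ = ⟨cd⟩ on Q: start {n0}
  after c @ step 1: {n1}
  after d @ step 2: ∅  — Q cannot continue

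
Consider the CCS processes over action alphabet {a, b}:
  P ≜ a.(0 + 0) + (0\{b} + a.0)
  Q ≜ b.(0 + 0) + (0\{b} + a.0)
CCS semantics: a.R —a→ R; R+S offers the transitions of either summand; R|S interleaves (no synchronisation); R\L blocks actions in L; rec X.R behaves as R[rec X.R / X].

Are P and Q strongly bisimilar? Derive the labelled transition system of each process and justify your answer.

NO

P's transition system — 3 states:
  p0 = a.(0 + 0) + (0\{b} + a.0) ⊢ -a-> p1, -a-> p2
  p1 = 0 ⊢ stopped
  p2 = 0 + 0 ⊢ stopped
Q's transition system — 3 states:
  q0 = b.(0 + 0) + (0\{b} + a.0) ⊢ -a-> q1, -b-> q2
  q1 = 0 ⊢ stopped
  q2 = 0 + 0 ⊢ stopped
Partition-refinement fixed point:
  B0 = {p0}
  B1 = {p1, p2, q1, q2}
  B2 = {q0}
p0 ∈ B0, q0 ∈ B2 → different blocks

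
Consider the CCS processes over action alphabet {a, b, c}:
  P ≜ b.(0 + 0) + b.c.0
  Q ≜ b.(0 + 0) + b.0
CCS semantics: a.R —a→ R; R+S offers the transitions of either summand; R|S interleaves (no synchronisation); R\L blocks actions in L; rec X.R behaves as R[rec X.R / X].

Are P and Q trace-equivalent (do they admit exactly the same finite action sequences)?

LTS(P): 4 reachable states
  p0 = b.(0 + 0) + b.c.0 has moves --b--▸ p1, --b--▸ p2
  p1 = 0 + 0 has moves deadlocked
  p2 = c.0 has moves --c--▸ p3
  p3 = 0 has moves deadlocked
LTS(Q): 3 reachable states
  q0 = b.(0 + 0) + b.0 has moves --b--▸ q1, --b--▸ q2
  q1 = 0 has moves deadlocked
  q2 = 0 + 0 has moves deadlocked
Executing bc from P (initial set {p0}):
  [1] b ⇒ {p1, p2}
  [2] c ⇒ {p3}
  ✓ P
Executing bc from Q (initial set {q0}):
  [1] b ⇒ {q1, q2}
  [2] c ⇒ ∅  — Q cannot continue

trace-distinct — witness ⟨bc⟩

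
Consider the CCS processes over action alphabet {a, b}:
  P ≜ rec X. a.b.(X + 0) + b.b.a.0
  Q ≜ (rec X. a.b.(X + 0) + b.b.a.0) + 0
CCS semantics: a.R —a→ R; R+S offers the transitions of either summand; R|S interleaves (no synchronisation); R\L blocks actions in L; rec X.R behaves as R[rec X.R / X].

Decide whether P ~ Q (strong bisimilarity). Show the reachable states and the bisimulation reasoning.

P ~ Q

Reachable graph of P (6 states):
  m0 = rec X. a.b.(X + 0) + b.b.a.0 :: —a→ m1, —b→ m2
  m1 = b.((rec X. a.b.(X + 0) + b.b.a.0) + 0) :: —b→ m3
  m2 = b.a.0 :: —b→ m4
  m3 = (rec X. a.b.(X + 0) + b.b.a.0) + 0 :: —a→ m1, —b→ m2
  m4 = a.0 :: —a→ m5
  m5 = 0 :: ∅
Reachable graph of Q (5 states):
  n0 = (rec X. a.b.(X + 0) + b.b.a.0) + 0 :: —a→ n1, —b→ n2
  n1 = b.((rec X. a.b.(X + 0) + b.b.a.0) + 0) :: —b→ n0
  n2 = b.a.0 :: —b→ n3
  n3 = a.0 :: —a→ n4
  n4 = 0 :: ∅
Partition-refinement fixed point:
  B0 = {m0, m3, n0}
  B1 = {m2, n2}
  B2 = {m4, n3}
  B3 = {m5, n4}
  B4 = {m1, n1}
m0 ∈ B0, n0 ∈ B0 → same block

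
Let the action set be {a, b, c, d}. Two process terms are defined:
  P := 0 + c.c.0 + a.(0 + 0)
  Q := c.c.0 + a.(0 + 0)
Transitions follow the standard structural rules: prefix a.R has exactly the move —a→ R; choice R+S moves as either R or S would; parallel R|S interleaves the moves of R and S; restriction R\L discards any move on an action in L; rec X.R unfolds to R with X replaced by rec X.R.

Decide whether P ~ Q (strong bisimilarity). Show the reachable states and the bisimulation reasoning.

P ~ Q

Reachable graph of P (4 states):
  m0 = 0 + c.c.0 + a.(0 + 0) ⊢ —a→ m1, —c→ m2
  m1 = 0 + 0 ⊢ (no moves)
  m2 = c.0 ⊢ —c→ m3
  m3 = 0 ⊢ (no moves)
Reachable graph of Q (4 states):
  n0 = c.c.0 + a.(0 + 0) ⊢ —a→ n1, —c→ n2
  n1 = 0 + 0 ⊢ (no moves)
  n2 = c.0 ⊢ —c→ n3
  n3 = 0 ⊢ (no moves)
Coarsest stable partition (strong bisimilarity classes):
  B0 = {m0, n0}
  B1 = {m1, m3, n1, n3}
  B2 = {m2, n2}
m0 ∈ B0, n0 ∈ B0 → same block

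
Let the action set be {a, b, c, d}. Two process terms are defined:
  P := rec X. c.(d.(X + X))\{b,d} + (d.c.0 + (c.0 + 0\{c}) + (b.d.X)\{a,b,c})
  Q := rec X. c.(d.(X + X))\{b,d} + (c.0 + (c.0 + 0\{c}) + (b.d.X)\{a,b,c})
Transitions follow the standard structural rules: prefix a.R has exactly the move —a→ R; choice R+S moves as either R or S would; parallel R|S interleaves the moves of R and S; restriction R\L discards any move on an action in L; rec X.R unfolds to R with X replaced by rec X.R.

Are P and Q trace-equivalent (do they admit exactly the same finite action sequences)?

P's transition system — 4 states:
  m0 = rec X. c.(d.(X + X))\{b,d} + (d.c.0 + (c.0 + 0\{c}) + (b.d.X)\{a,b,c}) ⊢ ··c··> m1, ··c··> m2, ··d··> m3
  m1 = (d.((rec X. c.(d.(X + X))\{b,d} + (d.c.0 + (c.0 + 0\{c}) + (b.d.X)\{a,b,c})) + (rec X. c.(d.(X + X))\{b,d} + (d.c.0 + (c.0 + 0\{c}) + (b.d.X)\{a,b,c}))))\{b,d} ⊢ stopped
  m2 = 0 ⊢ stopped
  m3 = c.0 ⊢ ··c··> m2
Q's transition system — 3 states:
  n0 = rec X. c.(d.(X + X))\{b,d} + (c.0 + (c.0 + 0\{c}) + (b.d.X)\{a,b,c}) ⊢ ··c··> n1, ··c··> n2
  n1 = (d.((rec X. c.(d.(X + X))\{b,d} + (c.0 + (c.0 + 0\{c}) + (b.d.X)\{a,b,c})) + (rec X. c.(d.(X + X))\{b,d} + (c.0 + (c.0 + 0\{c}) + (b.d.X)\{a,b,c}))))\{b,d} ⊢ stopped
  n2 = 0 ⊢ stopped
Run σ = ⟨d⟩ on P: start {m0}
  after d @ step 1: {m3}
  ✓ P
Run σ = ⟨d⟩ on Q: start {n0}
  after d @ step 1: ∅  — Q cannot continue

NO — witness ⟨d⟩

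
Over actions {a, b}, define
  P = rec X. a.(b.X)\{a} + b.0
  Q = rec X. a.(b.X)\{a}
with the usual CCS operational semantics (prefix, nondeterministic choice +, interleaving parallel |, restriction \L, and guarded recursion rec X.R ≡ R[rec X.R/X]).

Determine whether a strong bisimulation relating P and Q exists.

Reachable graph of P (5 states):
  p0 = rec X. a.(b.X)\{a} + b.0 :: =a=> p1, =b=> p2
  p1 = (b.(rec X. a.(b.X)\{a} + b.0))\{a} :: =b=> p3
  p2 = 0 :: stopped
  p3 = (rec X. a.(b.X)\{a} + b.0)\{a} :: =b=> p4
  p4 = 0\{a} :: stopped
Reachable graph of Q (3 states):
  q0 = rec X. a.(b.X)\{a} :: =a=> q1
  q1 = (b.(rec X. a.(b.X)\{a}))\{a} :: =b=> q2
  q2 = (rec X. a.(b.X)\{a})\{a} :: stopped
Coarsest stable partition (strong bisimilarity classes):
  B0 = {p0}
  B1 = {p1}
  B2 = {p3, q1}
  B3 = {p2, p4, q2}
  B4 = {q0}
p0 ∈ B0, q0 ∈ B4 → different blocks

NO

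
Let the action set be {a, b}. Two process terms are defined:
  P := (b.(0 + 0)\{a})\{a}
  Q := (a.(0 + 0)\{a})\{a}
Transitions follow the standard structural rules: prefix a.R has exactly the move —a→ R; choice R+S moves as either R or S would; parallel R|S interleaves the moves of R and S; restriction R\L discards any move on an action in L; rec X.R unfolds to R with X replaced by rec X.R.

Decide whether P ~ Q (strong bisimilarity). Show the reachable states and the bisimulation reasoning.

not bisimilar

Reachable graph of P (2 states):
  u0 = (b.(0 + 0)\{a})\{a} | —b→ u1
  u1 = (0 + 0)\{a}\{a} | stopped
Reachable graph of Q (1 states):
  v0 = (a.(0 + 0)\{a})\{a} | stopped
Coarsest stable partition (strong bisimilarity classes):
  B0 = {u0}
  B1 = {u1, v0}
u0 ∈ B0, v0 ∈ B1 → different blocks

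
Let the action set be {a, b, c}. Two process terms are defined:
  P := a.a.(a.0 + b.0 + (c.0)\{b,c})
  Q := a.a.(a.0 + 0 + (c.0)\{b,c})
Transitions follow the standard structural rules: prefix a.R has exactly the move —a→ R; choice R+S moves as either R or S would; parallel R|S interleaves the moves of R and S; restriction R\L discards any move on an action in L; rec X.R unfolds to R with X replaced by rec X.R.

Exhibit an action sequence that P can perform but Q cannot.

aab

P's transition system — 4 states:
  m0 = a.a.(a.0 + b.0 + (c.0)\{b,c}) | --a--▸ m1
  m1 = a.(a.0 + b.0 + (c.0)\{b,c}) | --a--▸ m2
  m2 = a.0 + b.0 + (c.0)\{b,c} | --a--▸ m3, --b--▸ m3
  m3 = 0 | ·
Q's transition system — 4 states:
  n0 = a.a.(a.0 + 0 + (c.0)\{b,c}) | --a--▸ n1
  n1 = a.(a.0 + 0 + (c.0)\{b,c}) | --a--▸ n2
  n2 = a.0 + 0 + (c.0)\{b,c} | --a--▸ n3
  n3 = 0 | ·
Run σ = ⟨aab⟩ on P: start {m0}
  [1] a ⇒ {m1}
  [2] a ⇒ {m2}
  [3] b ⇒ {m3}
  ✓ P
Run σ = ⟨aab⟩ on Q: start {n0}
  [1] a ⇒ {n1}
  [2] a ⇒ {n2}
  [3] b ⇒ no successor for Q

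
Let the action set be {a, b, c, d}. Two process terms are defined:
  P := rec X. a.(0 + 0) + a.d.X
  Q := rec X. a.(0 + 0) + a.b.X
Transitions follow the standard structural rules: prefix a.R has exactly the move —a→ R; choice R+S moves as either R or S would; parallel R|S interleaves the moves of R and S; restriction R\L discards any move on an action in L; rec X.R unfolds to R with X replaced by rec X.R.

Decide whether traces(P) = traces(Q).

LTS(P): 3 reachable states
  u0 = rec X. a.(0 + 0) + a.d.X has moves —a→ u1, —a→ u2
  u1 = 0 + 0 has moves (no moves)
  u2 = d.(rec X. a.(0 + 0) + a.d.X) has moves —d→ u0
LTS(Q): 3 reachable states
  v0 = rec X. a.(0 + 0) + a.b.X has moves —a→ v1, —a→ v2
  v1 = 0 + 0 has moves (no moves)
  v2 = b.(rec X. a.(0 + 0) + a.b.X) has moves —b→ v0
Trace ⟨ad⟩ through P, begin at {u0}:
  after a @ step 1: {u1, u2}
  after d @ step 2: {u0}
  — P admits the full trace.
Trace ⟨ad⟩ through Q, begin at {v0}:
  after a @ step 1: {v1, v2}
  after d @ step 2: no successor for Q

trace-distinct — witness ⟨ad⟩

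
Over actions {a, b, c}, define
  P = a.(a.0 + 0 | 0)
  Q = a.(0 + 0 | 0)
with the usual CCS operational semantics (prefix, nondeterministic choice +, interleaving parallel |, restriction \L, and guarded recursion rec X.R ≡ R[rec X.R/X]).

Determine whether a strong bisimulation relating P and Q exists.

not bisimilar

P's transition system — 3 states:
  m0 = a.(a.0 + 0 | 0) has moves ··a··> m1
  m1 = a.0 + 0 | 0 has moves ··a··> m2
  m2 = 0 has moves ·
Q's transition system — 2 states:
  n0 = a.(0 + 0 | 0) has moves ··a··> n1
  n1 = 0 + 0 | 0 has moves ·
Partition-refinement fixed point:
  B0 = {m0}
  B1 = {m1, n0}
  B2 = {m2, n1}
m0 ∈ B0, n0 ∈ B1 → different blocks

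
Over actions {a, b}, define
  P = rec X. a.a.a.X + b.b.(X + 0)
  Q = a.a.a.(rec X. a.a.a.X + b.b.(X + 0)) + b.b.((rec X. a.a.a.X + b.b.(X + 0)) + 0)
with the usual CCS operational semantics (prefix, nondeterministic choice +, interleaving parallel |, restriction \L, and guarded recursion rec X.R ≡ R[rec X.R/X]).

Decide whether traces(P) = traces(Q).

trace-equivalent

LTS(P): 5 reachable states
  u0 = rec X. a.a.a.X + b.b.(X + 0) :: ··a··> u1, ··b··> u2
  u1 = a.a.(rec X. a.a.a.X + b.b.(X + 0)) :: ··a··> u3
  u2 = b.((rec X. a.a.a.X + b.b.(X + 0)) + 0) :: ··b··> u4
  u3 = a.(rec X. a.a.a.X + b.b.(X + 0)) :: ··a··> u0
  u4 = (rec X. a.a.a.X + b.b.(X + 0)) + 0 :: ··a··> u1, ··b··> u2
LTS(Q): 6 reachable states
  v0 = a.a.a.(rec X. a.a.a.X + b.b.(X + 0)) + b.b.((rec X. a.a.a.X + b.b.(X + 0)) + 0) :: ··a··> v1, ··b··> v2
  v1 = a.a.(rec X. a.a.a.X + b.b.(X + 0)) :: ··a··> v3
  v2 = b.((rec X. a.a.a.X + b.b.(X + 0)) + 0) :: ··b··> v4
  v3 = a.(rec X. a.a.a.X + b.b.(X + 0)) :: ··a··> v5
  v4 = (rec X. a.a.a.X + b.b.(X + 0)) + 0 :: ··a··> v1, ··b··> v2
  v5 = rec X. a.a.a.X + b.b.(X + 0) :: ··a··> v1, ··b··> v2
Coarsest stable partition (strong bisimilarity classes):
  B0 = {u0, u4, v0, v4, v5}
  B1 = {u2, v2}
  B2 = {u1, v1}
  B3 = {u3, v3}
u0 ∈ B0, v0 ∈ B0 → same block
Bisimilar ⇒ trace-equivalent.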